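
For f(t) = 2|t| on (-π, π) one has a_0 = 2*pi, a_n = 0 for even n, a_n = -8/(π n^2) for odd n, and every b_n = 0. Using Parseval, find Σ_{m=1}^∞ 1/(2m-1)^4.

Parseval: a_0^2/2 + Σ a_n^2 = (1/π) ∫_{-π}^{π} f(t)^2 dt = 8*pi**2/3.
Subtract a_0^2/2 = 2*pi**2: Σ a_n^2 = 2*pi**2/3.
Only odd n contribute, with a_n^2 = 64/(π^2 n^4), so Σ_{m≥1} 1/(2m-1)^4 = π^2·(2*pi**2/3)/64 = pi**4/96.

pi**4/96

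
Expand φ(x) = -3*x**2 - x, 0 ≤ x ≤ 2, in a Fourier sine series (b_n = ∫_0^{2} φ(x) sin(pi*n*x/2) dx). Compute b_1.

b_1 = ∫_0^{2} (-3*x**2 - x) sin(pi*x/2) dx.
Integrating by parts twice (tabular method), an antiderivative of (-3*x**2 - x) sin(pi*x/2) is 6*x**2*cos(pi*x/2)/pi - 24*x*sin(pi*x/2)/pi**2 + 2*x*cos(pi*x/2)/pi - 4*sin(pi*x/2)/pi**2 - 48*cos(pi*x/2)/pi**3; evaluating from 0 to 2: ∫_{0}^{2} (-3*x**2 - x) sin(pi*x/2) dx = (-28/pi + 48/pi**3) - (-48/pi**3) = -28/pi + 96/pi**3.
Hence b_1 = -28/pi + 96/pi**3.

-28/pi + 96/pi**3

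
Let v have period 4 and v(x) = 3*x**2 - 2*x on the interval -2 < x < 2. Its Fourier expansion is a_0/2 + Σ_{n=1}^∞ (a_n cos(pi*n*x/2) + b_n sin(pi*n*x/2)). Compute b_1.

-8/pi

b_1 = 1/2 ∫_{-2}^{2} v(x) sin(pi*x/2) dx.
Integrating by parts twice (tabular method), an antiderivative of (3*x**2 - 2*x) sin(pi*x/2) is -6*x**2*cos(pi*x/2)/pi + 24*x*sin(pi*x/2)/pi**2 + 4*x*cos(pi*x/2)/pi - 8*sin(pi*x/2)/pi**2 + 48*cos(pi*x/2)/pi**3; evaluating from -2 to 2: ∫_{-2}^{2} (3*x**2 - 2*x) sin(pi*x/2) dx = (-48/pi**3 + 16/pi) - (-48/pi**3 + 32/pi) = -16/pi.
Hence b_1 = (1/2)·(-16/pi) = -8/pi.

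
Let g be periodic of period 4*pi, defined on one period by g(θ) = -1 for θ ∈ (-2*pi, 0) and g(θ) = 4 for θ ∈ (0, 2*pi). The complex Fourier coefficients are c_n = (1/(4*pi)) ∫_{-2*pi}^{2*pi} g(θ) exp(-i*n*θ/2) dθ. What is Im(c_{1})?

-5/pi

Since g is real-valued, Im(c_{1}) = -(1/(4*pi)) ∫_{-2*pi}^{2*pi} g(θ) sin(θ/2) dθ = -b_{1}/2.
Split the integral at the breakpoints.
Directly, an antiderivative of (-1) sin(θ/2) is 2*cos(θ/2); evaluating from -2*pi to 0: ∫_{-2*pi}^{0} (-1) sin(θ/2) dθ = (2) - (-2) = 4.
Directly, an antiderivative of (4) sin(θ/2) is -8*cos(θ/2); evaluating from 0 to 2*pi: ∫_{0}^{2*pi} (4) sin(θ/2) dθ = (8) - (-8) = 16.
So ∫_{-2*pi}^{2*pi} g(θ) sin(θ/2) dθ = 20.
Hence Im(c_{1}) = (-1/(4*pi))·(20) = -5/pi.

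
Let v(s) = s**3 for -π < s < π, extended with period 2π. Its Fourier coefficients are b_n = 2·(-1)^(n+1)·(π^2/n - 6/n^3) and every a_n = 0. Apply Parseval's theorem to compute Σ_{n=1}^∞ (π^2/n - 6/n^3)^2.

Parseval: Σ b_n^2 = (1/π) ∫_{-π}^{π} v(s)^2 ds = 2*pi**6/7.
b_n^2 = 4·(π^2/n - 6/n^3)^2, so the sum equals (2*pi**6/7)/4 = pi**6/14.

pi**6/14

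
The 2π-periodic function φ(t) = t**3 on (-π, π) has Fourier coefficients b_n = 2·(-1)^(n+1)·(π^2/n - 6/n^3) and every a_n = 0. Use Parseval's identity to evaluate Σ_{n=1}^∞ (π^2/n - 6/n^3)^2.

Parseval: Σ b_n^2 = (1/π) ∫_{-π}^{π} φ(t)^2 dt = 2*pi**6/7.
b_n^2 = 4·(π^2/n - 6/n^3)^2, so the sum equals (2*pi**6/7)/4 = pi**6/14.

pi**6/14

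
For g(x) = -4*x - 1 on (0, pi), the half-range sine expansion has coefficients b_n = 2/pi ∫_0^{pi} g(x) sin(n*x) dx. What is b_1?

-8 - 4/pi

b_1 = 2/pi ∫_0^{pi} (-4*x - 1) sin(x) dx.
Integrating by parts (boundary term plus one more integral), an antiderivative of (-4*x - 1) sin(x) is 4*x*cos(x) - 4*sin(x) + cos(x); evaluating from 0 to pi: ∫_{0}^{pi} (-4*x - 1) sin(x) dx = (-4*pi - 1) - (1) = -4*pi - 2.
Hence b_1 = (2/pi)·(-4*pi - 2) = -8 - 4/pi.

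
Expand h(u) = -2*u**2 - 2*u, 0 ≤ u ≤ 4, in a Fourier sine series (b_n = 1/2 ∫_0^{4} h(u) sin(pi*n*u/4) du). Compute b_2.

b_2 = 1/2 ∫_0^{4} (-2*u**2 - 2*u) sin(pi*u/2) du.
Integrating by parts twice (tabular method), an antiderivative of (-2*u**2 - 2*u) sin(pi*u/2) is 4*u**2*cos(pi*u/2)/pi - 16*u*sin(pi*u/2)/pi**2 + 4*u*cos(pi*u/2)/pi - 8*sin(pi*u/2)/pi**2 - 32*cos(pi*u/2)/pi**3; evaluating from 0 to 4: ∫_{0}^{4} (-2*u**2 - 2*u) sin(pi*u/2) du = (-32/pi**3 + 80/pi) - (-32/pi**3) = 80/pi.
Hence b_2 = (1/2)·(80/pi) = 40/pi.

40/pi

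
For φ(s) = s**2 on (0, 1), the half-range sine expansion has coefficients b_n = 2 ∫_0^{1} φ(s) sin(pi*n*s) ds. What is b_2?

-1/pi

b_2 = 2 ∫_0^{1} (s**2) sin(2*pi*s) ds.
Integrating by parts twice (tabular method), an antiderivative of (s**2) sin(2*pi*s) is -s**2*cos(2*pi*s)/(2*pi) + s*sin(2*pi*s)/(2*pi**2) + cos(2*pi*s)/(4*pi**3); evaluating from 0 to 1: ∫_{0}^{1} (s**2) sin(2*pi*s) ds = ((1 - 2*pi**2)/(4*pi**3)) - (1/(4*pi**3)) = -1/(2*pi).
Hence b_2 = 2·(-1/(2*pi)) = -1/pi.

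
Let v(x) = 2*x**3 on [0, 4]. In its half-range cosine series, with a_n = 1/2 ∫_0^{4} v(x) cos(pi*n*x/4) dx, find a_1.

a_1 = 1/2 ∫_0^{4} (2*x**3) cos(pi*x/4) dx.
Integrating by parts three times (tabular method), an antiderivative of (2*x**3) cos(pi*x/4) is 8*x**3*sin(pi*x/4)/pi + 96*x**2*cos(pi*x/4)/pi**2 - 768*x*sin(pi*x/4)/pi**3 - 3072*cos(pi*x/4)/pi**4; evaluating from 0 to 4: ∫_{0}^{4} (2*x**3) cos(pi*x/4) dx = (1536*(2 - pi**2)/pi**4) - (-3072/pi**4) = 1536*(4 - pi**2)/pi**4.
Hence a_1 = (1/2)·(1536*(4 - pi**2)/pi**4) = 768*(4 - pi**2)/pi**4.

768*(4 - pi**2)/pi**4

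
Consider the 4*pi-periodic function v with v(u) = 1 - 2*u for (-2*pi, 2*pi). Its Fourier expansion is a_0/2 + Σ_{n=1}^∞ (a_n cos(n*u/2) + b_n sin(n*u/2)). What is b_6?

b_6 = (1/(2*pi)) ∫_{-2*pi}^{2*pi} v(u) sin(3*u) du.
Integrating by parts (boundary term plus one more integral), an antiderivative of (1 - 2*u) sin(3*u) is 2*u*cos(3*u)/3 - 2*sin(3*u)/9 - cos(3*u)/3; evaluating from -2*pi to 2*pi: ∫_{-2*pi}^{2*pi} (1 - 2*u) sin(3*u) du = (-1/3 + 4*pi/3) - (-4*pi/3 - 1/3) = 8*pi/3.
Hence b_6 = (1/(2*pi))·(8*pi/3) = 4/3.

4/3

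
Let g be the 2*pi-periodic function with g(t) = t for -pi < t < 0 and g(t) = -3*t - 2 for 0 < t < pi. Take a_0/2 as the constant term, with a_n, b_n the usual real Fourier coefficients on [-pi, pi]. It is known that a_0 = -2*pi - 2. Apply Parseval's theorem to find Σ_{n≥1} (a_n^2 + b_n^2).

Parseval: a_0^2/2 + Σ_{n≥1} (a_n^2+b_n^2) = 1/pi ∫_{-pi}^{pi} g(t)^2 dt = 4 + 6*pi + 10*pi**2/3.
Subtract a_0^2/2 = 2*(1 + pi)**2: Σ (a_n^2+b_n^2) = 2 + 2*pi + 4*pi**2/3.

2 + 2*pi + 4*pi**2/3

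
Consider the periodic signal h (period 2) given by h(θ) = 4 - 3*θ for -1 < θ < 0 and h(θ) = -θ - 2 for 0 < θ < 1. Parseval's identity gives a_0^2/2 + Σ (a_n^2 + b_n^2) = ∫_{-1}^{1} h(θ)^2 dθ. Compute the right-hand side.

∫_{-1}^{1} h(θ)^2 dθ = 112/3.

112/3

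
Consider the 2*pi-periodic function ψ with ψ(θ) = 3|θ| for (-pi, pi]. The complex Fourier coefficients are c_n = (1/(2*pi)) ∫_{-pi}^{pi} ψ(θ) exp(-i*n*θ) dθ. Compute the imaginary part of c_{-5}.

Since ψ is real-valued, Im(c_{-5}) = -(1/(2*pi)) ∫_{-pi}^{pi} ψ(θ) sin(-5*θ) dθ = b_{5}/2.
(ψ is even, so the integrand is odd over a symmetric interval and the integral vanishes.)

0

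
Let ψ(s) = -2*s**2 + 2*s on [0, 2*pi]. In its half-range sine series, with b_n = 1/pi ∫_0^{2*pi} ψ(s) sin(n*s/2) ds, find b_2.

-4 + 8*pi

b_2 = 1/pi ∫_0^{2*pi} (-2*s**2 + 2*s) sin(s) ds.
Integrating by parts twice (tabular method), an antiderivative of (-2*s**2 + 2*s) sin(s) is 2*s**2*cos(s) - 4*s*sin(s) - 2*s*cos(s) + 2*sin(s) - 4*cos(s); evaluating from 0 to 2*pi: ∫_{0}^{2*pi} (-2*s**2 + 2*s) sin(s) ds = (-4*pi - 4 + 8*pi**2) - (-4) = 4*pi*(-1 + 2*pi).
Hence b_2 = (1/pi)·(4*pi*(-1 + 2*pi)) = -4 + 8*pi.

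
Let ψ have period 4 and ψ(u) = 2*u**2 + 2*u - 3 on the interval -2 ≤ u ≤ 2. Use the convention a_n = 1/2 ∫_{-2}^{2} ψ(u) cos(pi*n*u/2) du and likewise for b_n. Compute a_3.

a_3 = 1/2 ∫_{-2}^{2} ψ(u) cos(3*pi*u/2) du.
Integrating by parts twice (tabular method), an antiderivative of (2*u**2 + 2*u - 3) cos(3*pi*u/2) is 4*u**2*sin(3*pi*u/2)/(3*pi) + 4*u*sin(3*pi*u/2)/(3*pi) + 16*u*cos(3*pi*u/2)/(9*pi**2) - 2*sin(3*pi*u/2)/pi - 32*sin(3*pi*u/2)/(27*pi**3) + 8*cos(3*pi*u/2)/(9*pi**2); evaluating from -2 to 2: ∫_{-2}^{2} (2*u**2 + 2*u - 3) cos(3*pi*u/2) du = (-40/(9*pi**2)) - (8/(3*pi**2)) = -64/(9*pi**2).
Hence a_3 = (1/2)·(-64/(9*pi**2)) = -32/(9*pi**2).

-32/(9*pi**2)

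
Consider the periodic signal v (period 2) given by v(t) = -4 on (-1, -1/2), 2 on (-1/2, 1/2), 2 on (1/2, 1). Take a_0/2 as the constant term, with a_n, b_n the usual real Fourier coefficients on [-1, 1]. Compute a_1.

6/pi

a_1 = ∫_{-1}^{1} v(t) cos(pi*t) dt.
Split the integral at the breakpoints.
Directly, an antiderivative of (-4) cos(pi*t) is -4*sin(pi*t)/pi; evaluating from -1 to -1/2: ∫_{-1}^{-1/2} (-4) cos(pi*t) dt = (4/pi) - (0) = 4/pi.
Directly, an antiderivative of (2) cos(pi*t) is 2*sin(pi*t)/pi; evaluating from -1/2 to 1/2: ∫_{-1/2}^{1/2} (2) cos(pi*t) dt = (2/pi) - (-2/pi) = 4/pi.
Directly, an antiderivative of (2) cos(pi*t) is 2*sin(pi*t)/pi; evaluating from 1/2 to 1: ∫_{1/2}^{1} (2) cos(pi*t) dt = (0) - (2/pi) = -2/pi.
Summing the pieces gives a_1 = 6/pi.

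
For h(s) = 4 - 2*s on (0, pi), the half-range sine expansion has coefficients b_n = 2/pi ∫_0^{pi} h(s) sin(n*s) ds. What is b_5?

b_5 = 2/pi ∫_0^{pi} (4 - 2*s) sin(5*s) ds.
Integrating by parts (boundary term plus one more integral), an antiderivative of (4 - 2*s) sin(5*s) is 2*s*cos(5*s)/5 - 2*sin(5*s)/25 - 4*cos(5*s)/5; evaluating from 0 to pi: ∫_{0}^{pi} (4 - 2*s) sin(5*s) ds = (4/5 - 2*pi/5) - (-4/5) = 8/5 - 2*pi/5.
Hence b_5 = (2/pi)·(8/5 - 2*pi/5) = 4*(4 - pi)/(5*pi).

4*(4 - pi)/(5*pi)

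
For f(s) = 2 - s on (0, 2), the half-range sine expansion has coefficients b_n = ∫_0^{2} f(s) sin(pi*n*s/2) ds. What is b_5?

4/(5*pi)

b_5 = ∫_0^{2} (2 - s) sin(5*pi*s/2) ds.
Integrating by parts (boundary term plus one more integral), an antiderivative of (2 - s) sin(5*pi*s/2) is 2*s*cos(5*pi*s/2)/(5*pi) - 4*sin(5*pi*s/2)/(25*pi**2) - 4*cos(5*pi*s/2)/(5*pi); evaluating from 0 to 2: ∫_{0}^{2} (2 - s) sin(5*pi*s/2) ds = (0) - (-4/(5*pi)) = 4/(5*pi).
Hence b_5 = 4/(5*pi).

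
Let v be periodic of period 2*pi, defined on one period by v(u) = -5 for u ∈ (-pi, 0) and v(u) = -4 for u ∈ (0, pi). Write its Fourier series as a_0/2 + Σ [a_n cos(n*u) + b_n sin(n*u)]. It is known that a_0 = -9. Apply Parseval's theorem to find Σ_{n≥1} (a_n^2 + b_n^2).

Parseval: a_0^2/2 + Σ_{n≥1} (a_n^2+b_n^2) = 1/pi ∫_{-pi}^{pi} v(u)^2 du = 41.
Subtract a_0^2/2 = 81/2: Σ (a_n^2+b_n^2) = 1/2.

1/2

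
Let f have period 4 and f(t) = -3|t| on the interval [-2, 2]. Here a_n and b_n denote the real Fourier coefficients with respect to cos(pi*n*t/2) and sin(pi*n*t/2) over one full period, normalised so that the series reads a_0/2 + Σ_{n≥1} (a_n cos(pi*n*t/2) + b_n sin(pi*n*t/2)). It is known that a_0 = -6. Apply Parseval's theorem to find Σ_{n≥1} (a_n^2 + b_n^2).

6

Parseval: a_0^2/2 + Σ_{n≥1} (a_n^2+b_n^2) = 1/2 ∫_{-2}^{2} f(t)^2 dt = 24.
Subtract a_0^2/2 = 18: Σ (a_n^2+b_n^2) = 6.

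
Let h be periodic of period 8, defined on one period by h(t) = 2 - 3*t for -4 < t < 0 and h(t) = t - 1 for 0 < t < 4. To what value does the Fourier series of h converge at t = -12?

17/2

t = -12 differs from t = 4 by -2 full period(s), and the series is 8-periodic.
At t = 4 the one-sided limits are h(4^-) = 3 and h(4^+) = 14.
By Dirichlet's theorem the series converges to their average, [(3) + (14)]/2 = 17/2.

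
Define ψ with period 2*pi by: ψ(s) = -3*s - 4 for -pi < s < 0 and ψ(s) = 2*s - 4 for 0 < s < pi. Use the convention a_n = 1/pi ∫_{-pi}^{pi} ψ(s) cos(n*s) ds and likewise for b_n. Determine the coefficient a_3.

a_3 = 1/pi ∫_{-pi}^{pi} ψ(s) cos(3*s) ds.
Split the integral at the breakpoints.
Integrating by parts (boundary term plus one more integral), an antiderivative of (-3*s - 4) cos(3*s) is -s*sin(3*s) - 4*sin(3*s)/3 - cos(3*s)/3; evaluating from -pi to 0: ∫_{-pi}^{0} (-3*s - 4) cos(3*s) ds = (-1/3) - (1/3) = -2/3.
Integrating by parts (boundary term plus one more integral), an antiderivative of (2*s - 4) cos(3*s) is 2*s*sin(3*s)/3 - 4*sin(3*s)/3 + 2*cos(3*s)/9; evaluating from 0 to pi: ∫_{0}^{pi} (2*s - 4) cos(3*s) ds = (-2/9) - (2/9) = -4/9.
Summing the pieces and multiplying by (1/pi) gives a_3 = -10/(9*pi).

-10/(9*pi)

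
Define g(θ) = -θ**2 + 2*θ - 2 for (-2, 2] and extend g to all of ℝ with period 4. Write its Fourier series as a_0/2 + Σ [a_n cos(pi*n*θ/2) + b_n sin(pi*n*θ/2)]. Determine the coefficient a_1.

a_1 = 1/2 ∫_{-2}^{2} g(θ) cos(pi*θ/2) dθ.
Integrating by parts twice (tabular method), an antiderivative of (-θ**2 + 2*θ - 2) cos(pi*θ/2) is -2*θ**2*sin(pi*θ/2)/pi + 4*θ*sin(pi*θ/2)/pi - 8*θ*cos(pi*θ/2)/pi**2 - 4*sin(pi*θ/2)/pi + 16*sin(pi*θ/2)/pi**3 + 8*cos(pi*θ/2)/pi**2; evaluating from -2 to 2: ∫_{-2}^{2} (-θ**2 + 2*θ - 2) cos(pi*θ/2) dθ = (8/pi**2) - (-24/pi**2) = 32/pi**2.
Hence a_1 = (1/2)·(32/pi**2) = 16/pi**2.

16/pi**2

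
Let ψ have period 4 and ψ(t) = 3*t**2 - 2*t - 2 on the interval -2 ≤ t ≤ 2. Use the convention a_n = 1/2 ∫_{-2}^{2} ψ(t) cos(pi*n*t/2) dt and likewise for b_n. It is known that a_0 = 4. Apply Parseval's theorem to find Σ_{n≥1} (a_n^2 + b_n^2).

544/15

Parseval: a_0^2/2 + Σ_{n≥1} (a_n^2+b_n^2) = 1/2 ∫_{-2}^{2} ψ(t)^2 dt = 664/15.
Subtract a_0^2/2 = 8: Σ (a_n^2+b_n^2) = 544/15.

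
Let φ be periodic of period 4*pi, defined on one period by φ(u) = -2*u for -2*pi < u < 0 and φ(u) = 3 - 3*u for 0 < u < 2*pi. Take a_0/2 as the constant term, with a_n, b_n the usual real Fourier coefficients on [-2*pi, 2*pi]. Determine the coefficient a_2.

a_2 = (1/(2*pi)) ∫_{-2*pi}^{2*pi} φ(u) cos(u) du.
Split the integral at the breakpoints.
Integrating by parts (boundary term plus one more integral), an antiderivative of (-2*u) cos(u) is -2*u*sin(u) - 2*cos(u); evaluating from -2*pi to 0: ∫_{-2*pi}^{0} (-2*u) cos(u) du = (-2) - (-2) = 0.
Integrating by parts (boundary term plus one more integral), an antiderivative of (3 - 3*u) cos(u) is -3*u*sin(u) + 3*sin(u) - 3*cos(u); evaluating from 0 to 2*pi: ∫_{0}^{2*pi} (3 - 3*u) cos(u) du = (-3) - (-3) = 0.
Summing the pieces and multiplying by (1/(2*pi)) gives a_2 = 0.

0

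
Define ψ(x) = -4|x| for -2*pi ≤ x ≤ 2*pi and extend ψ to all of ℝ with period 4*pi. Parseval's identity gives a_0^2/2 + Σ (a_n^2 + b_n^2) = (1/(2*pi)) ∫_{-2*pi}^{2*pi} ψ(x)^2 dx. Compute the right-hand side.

(1/(2*pi)) ∫_{-2*pi}^{2*pi} ψ(x)^2 dx = (1/(2*pi)) · (256*pi**3/3) = 128*pi**2/3.

128*pi**2/3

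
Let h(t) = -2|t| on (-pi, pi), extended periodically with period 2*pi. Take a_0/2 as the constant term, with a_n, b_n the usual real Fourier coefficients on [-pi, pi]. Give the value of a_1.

a_1 = 1/pi ∫_{-pi}^{pi} h(t) cos(t) dt.
h is even and cos(t) is even, so the integrand is even and a_1 = 2/pi ∫_0^{pi} h(t) cos(t) dt.
Integrating by parts (boundary term plus one more integral), an antiderivative of (-2*t) cos(t) is -2*t*sin(t) - 2*cos(t); evaluating from 0 to pi: ∫_{0}^{pi} (-2*t) cos(t) dt = (2) - (-2) = 4.
Hence a_1 = (2/pi)·(4) = 8/pi.

8/pi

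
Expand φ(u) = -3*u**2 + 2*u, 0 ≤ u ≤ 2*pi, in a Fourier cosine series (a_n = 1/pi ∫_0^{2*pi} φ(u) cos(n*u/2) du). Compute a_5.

a_5 = 1/pi ∫_0^{2*pi} (-3*u**2 + 2*u) cos(5*u/2) du.
Integrating by parts twice (tabular method), an antiderivative of (-3*u**2 + 2*u) cos(5*u/2) is -6*u**2*sin(5*u/2)/5 + 4*u*sin(5*u/2)/5 - 24*u*cos(5*u/2)/25 + 48*sin(5*u/2)/125 + 8*cos(5*u/2)/25; evaluating from 0 to 2*pi: ∫_{0}^{2*pi} (-3*u**2 + 2*u) cos(5*u/2) du = (-8/25 + 48*pi/25) - (8/25) = -16/25 + 48*pi/25.
Hence a_5 = (1/pi)·(-16/25 + 48*pi/25) = 16*(-1 + 3*pi)/(25*pi).

16*(-1 + 3*pi)/(25*pi)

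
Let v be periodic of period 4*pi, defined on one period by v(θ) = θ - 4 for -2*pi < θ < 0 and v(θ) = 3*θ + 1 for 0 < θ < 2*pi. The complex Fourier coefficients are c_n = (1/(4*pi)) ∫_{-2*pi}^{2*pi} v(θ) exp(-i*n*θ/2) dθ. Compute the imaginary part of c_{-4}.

Since v is real-valued, Im(c_{-4}) = -(1/(4*pi)) ∫_{-2*pi}^{2*pi} v(θ) sin(-2*θ) dθ = b_{4}/2.
Split the integral at the breakpoints.
Integrating by parts (boundary term plus one more integral), an antiderivative of (θ - 4) sin(-2*θ) is θ*cos(2*θ)/2 - sin(2*θ)/4 - 2*cos(2*θ); evaluating from -2*pi to 0: ∫_{-2*pi}^{0} (θ - 4) sin(-2*θ) dθ = (-2) - (-pi - 2) = pi.
Integrating by parts (boundary term plus one more integral), an antiderivative of (3*θ + 1) sin(-2*θ) is 3*θ*cos(2*θ)/2 - 3*sin(2*θ)/4 + cos(2*θ)/2; evaluating from 0 to 2*pi: ∫_{0}^{2*pi} (3*θ + 1) sin(-2*θ) dθ = (1/2 + 3*pi) - (1/2) = 3*pi.
So ∫_{-2*pi}^{2*pi} v(θ) sin(-2*θ) dθ = 4*pi.
Hence Im(c_{-4}) = (-1/(4*pi))·(4*pi) = -1.

-1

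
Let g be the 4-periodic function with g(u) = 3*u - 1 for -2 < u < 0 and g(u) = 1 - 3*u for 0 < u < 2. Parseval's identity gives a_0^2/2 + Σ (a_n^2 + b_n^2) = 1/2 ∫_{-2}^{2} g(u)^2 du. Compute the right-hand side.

1/2 ∫_{-2}^{2} g(u)^2 du = 1/2 · (52) = 26.

26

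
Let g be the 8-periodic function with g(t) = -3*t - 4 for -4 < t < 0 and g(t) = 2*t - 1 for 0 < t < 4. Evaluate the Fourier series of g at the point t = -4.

15/2

At t = -4 the one-sided limits are g(-4^-) = 7 and g(-4^+) = 8.
By Dirichlet's theorem the series converges to their average, [(7) + (8)]/2 = 15/2.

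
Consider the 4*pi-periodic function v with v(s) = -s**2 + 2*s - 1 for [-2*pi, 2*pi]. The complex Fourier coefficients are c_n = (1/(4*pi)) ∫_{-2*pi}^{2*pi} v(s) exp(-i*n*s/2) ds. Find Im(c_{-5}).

4/5

Since v is real-valued, Im(c_{-5}) = -(1/(4*pi)) ∫_{-2*pi}^{2*pi} v(s) sin(-5*s/2) ds = b_{5}/2.
Integrating by parts twice (tabular method), an antiderivative of (-s**2 + 2*s - 1) sin(-5*s/2) is -2*s**2*cos(5*s/2)/5 + 8*s*sin(5*s/2)/25 + 4*s*cos(5*s/2)/5 - 8*sin(5*s/2)/25 - 34*cos(5*s/2)/125; evaluating from -2*pi to 2*pi: ∫_{-2*pi}^{2*pi} (-s**2 + 2*s - 1) sin(-5*s/2) ds = (-8*pi/5 + 34/125 + 8*pi**2/5) - (34/125 + 8*pi/5 + 8*pi**2/5) = -16*pi/5.
Hence Im(c_{-5}) = (-1/(4*pi))·(-16*pi/5) = 4/5.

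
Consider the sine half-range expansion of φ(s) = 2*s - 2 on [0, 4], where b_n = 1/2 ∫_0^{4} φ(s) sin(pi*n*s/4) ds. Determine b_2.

-8/pi

b_2 = 1/2 ∫_0^{4} (2*s - 2) sin(pi*s/2) ds.
Integrating by parts (boundary term plus one more integral), an antiderivative of (2*s - 2) sin(pi*s/2) is -4*s*cos(pi*s/2)/pi + 8*sin(pi*s/2)/pi**2 + 4*cos(pi*s/2)/pi; evaluating from 0 to 4: ∫_{0}^{4} (2*s - 2) sin(pi*s/2) ds = (-12/pi) - (4/pi) = -16/pi.
Hence b_2 = (1/2)·(-16/pi) = -8/pi.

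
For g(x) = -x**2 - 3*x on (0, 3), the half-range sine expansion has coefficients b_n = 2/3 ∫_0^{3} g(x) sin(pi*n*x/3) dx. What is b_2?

b_2 = 2/3 ∫_0^{3} (-x**2 - 3*x) sin(2*pi*x/3) dx.
Integrating by parts twice (tabular method), an antiderivative of (-x**2 - 3*x) sin(2*pi*x/3) is 3*x**2*cos(2*pi*x/3)/(2*pi) - 9*x*sin(2*pi*x/3)/(2*pi**2) + 9*x*cos(2*pi*x/3)/(2*pi) - 27*sin(2*pi*x/3)/(4*pi**2) - 27*cos(2*pi*x/3)/(4*pi**3); evaluating from 0 to 3: ∫_{0}^{3} (-x**2 - 3*x) sin(2*pi*x/3) dx = (-27/(4*pi**3) + 27/pi) - (-27/(4*pi**3)) = 27/pi.
Hence b_2 = (2/3)·(27/pi) = 18/pi.

18/pi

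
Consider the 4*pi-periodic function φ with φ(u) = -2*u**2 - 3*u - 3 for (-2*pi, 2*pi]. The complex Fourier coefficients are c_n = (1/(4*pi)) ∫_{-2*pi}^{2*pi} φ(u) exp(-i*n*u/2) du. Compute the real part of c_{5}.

Since φ is real-valued, Re(c_{5}) = (1/(4*pi)) ∫_{-2*pi}^{2*pi} φ(u) cos(5*u/2) du = a_{5}/2.
Integrating by parts twice (tabular method), an antiderivative of (-2*u**2 - 3*u - 3) cos(5*u/2) is -4*u**2*sin(5*u/2)/5 - 6*u*sin(5*u/2)/5 - 16*u*cos(5*u/2)/25 - 118*sin(5*u/2)/125 - 12*cos(5*u/2)/25; evaluating from -2*pi to 2*pi: ∫_{-2*pi}^{2*pi} (-2*u**2 - 3*u - 3) cos(5*u/2) du = (12/25 + 32*pi/25) - (12/25 - 32*pi/25) = 64*pi/25.
Hence Re(c_{5}) = (1/(4*pi))·(64*pi/25) = 16/25.

16/25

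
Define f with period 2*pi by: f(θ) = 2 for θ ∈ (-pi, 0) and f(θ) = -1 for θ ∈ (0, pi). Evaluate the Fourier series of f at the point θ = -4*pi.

1/2

θ = -4*pi differs from θ = 0 by -2 full period(s), and the series is 2*pi-periodic.
At θ = 0 the one-sided limits are f(0^-) = 2 and f(0^+) = -1.
By Dirichlet's theorem the series converges to their average, [(2) + (-1)]/2 = 1/2.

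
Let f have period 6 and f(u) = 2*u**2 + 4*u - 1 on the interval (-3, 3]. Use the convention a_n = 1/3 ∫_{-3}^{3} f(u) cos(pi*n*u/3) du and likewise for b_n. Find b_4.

b_4 = 1/3 ∫_{-3}^{3} f(u) sin(4*pi*u/3) du.
Integrating by parts twice (tabular method), an antiderivative of (2*u**2 + 4*u - 1) sin(4*pi*u/3) is -3*u**2*cos(4*pi*u/3)/(2*pi) + 9*u*sin(4*pi*u/3)/(4*pi**2) - 3*u*cos(4*pi*u/3)/pi + 9*sin(4*pi*u/3)/(4*pi**2) + 27*cos(4*pi*u/3)/(16*pi**3) + 3*cos(4*pi*u/3)/(4*pi); evaluating from -3 to 3: ∫_{-3}^{3} (2*u**2 + 4*u - 1) sin(4*pi*u/3) du = (3*(9 - 116*pi**2)/(16*pi**3)) - (3*(9 - 20*pi**2)/(16*pi**3)) = -18/pi.
Hence b_4 = (1/3)·(-18/pi) = -6/pi.

-6/pi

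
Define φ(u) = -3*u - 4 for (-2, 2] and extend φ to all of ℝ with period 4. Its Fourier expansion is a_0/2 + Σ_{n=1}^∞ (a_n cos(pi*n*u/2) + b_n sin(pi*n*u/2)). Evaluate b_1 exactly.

b_1 = 1/2 ∫_{-2}^{2} φ(u) sin(pi*u/2) du.
Integrating by parts (boundary term plus one more integral), an antiderivative of (-3*u - 4) sin(pi*u/2) is 6*u*cos(pi*u/2)/pi - 12*sin(pi*u/2)/pi**2 + 8*cos(pi*u/2)/pi; evaluating from -2 to 2: ∫_{-2}^{2} (-3*u - 4) sin(pi*u/2) du = (-20/pi) - (4/pi) = -24/pi.
Hence b_1 = (1/2)·(-24/pi) = -12/pi.

-12/pi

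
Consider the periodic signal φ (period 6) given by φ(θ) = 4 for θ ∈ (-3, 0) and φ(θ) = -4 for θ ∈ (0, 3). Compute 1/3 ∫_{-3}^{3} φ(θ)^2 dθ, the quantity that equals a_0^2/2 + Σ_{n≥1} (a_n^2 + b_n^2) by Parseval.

32

1/3 ∫_{-3}^{3} φ(θ)^2 dθ = 1/3 · (96) = 32.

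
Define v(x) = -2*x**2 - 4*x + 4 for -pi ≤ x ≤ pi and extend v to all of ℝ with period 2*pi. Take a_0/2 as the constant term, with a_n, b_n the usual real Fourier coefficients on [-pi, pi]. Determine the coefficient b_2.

4

b_2 = 1/pi ∫_{-pi}^{pi} v(x) sin(2*x) dx.
Integrating by parts twice (tabular method), an antiderivative of (-2*x**2 - 4*x + 4) sin(2*x) is x**2*cos(2*x) - x*sin(2*x) + 2*x*cos(2*x) - sin(2*x) - 5*cos(2*x)/2; evaluating from -pi to pi: ∫_{-pi}^{pi} (-2*x**2 - 4*x + 4) sin(2*x) dx = (-5/2 + 2*pi + pi**2) - (-2*pi - 5/2 + pi**2) = 4*pi.
Hence b_2 = (1/pi)·(4*pi) = 4.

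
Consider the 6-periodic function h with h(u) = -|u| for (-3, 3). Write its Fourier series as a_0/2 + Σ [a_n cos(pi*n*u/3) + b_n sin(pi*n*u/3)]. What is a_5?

12/(25*pi**2)

a_5 = 1/3 ∫_{-3}^{3} h(u) cos(5*pi*u/3) du.
h is even and cos(5*pi*u/3) is even, so the integrand is even and a_5 = 2/3 ∫_0^{3} h(u) cos(5*pi*u/3) du.
Integrating by parts (boundary term plus one more integral), an antiderivative of (-u) cos(5*pi*u/3) is -3*u*sin(5*pi*u/3)/(5*pi) - 9*cos(5*pi*u/3)/(25*pi**2); evaluating from 0 to 3: ∫_{0}^{3} (-u) cos(5*pi*u/3) du = (9/(25*pi**2)) - (-9/(25*pi**2)) = 18/(25*pi**2).
Hence a_5 = (2/3)·(18/(25*pi**2)) = 12/(25*pi**2).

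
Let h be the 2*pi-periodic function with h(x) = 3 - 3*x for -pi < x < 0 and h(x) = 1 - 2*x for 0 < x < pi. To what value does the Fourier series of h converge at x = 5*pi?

pi/2 + 2

x = 5*pi differs from x = pi by 2 full period(s), and the series is 2*pi-periodic.
At x = pi the one-sided limits are h(pi^-) = 1 - 2*pi and h(pi^+) = 3 + 3*pi.
By Dirichlet's theorem the series converges to their average, [(1 - 2*pi) + (3 + 3*pi)]/2 = pi/2 + 2.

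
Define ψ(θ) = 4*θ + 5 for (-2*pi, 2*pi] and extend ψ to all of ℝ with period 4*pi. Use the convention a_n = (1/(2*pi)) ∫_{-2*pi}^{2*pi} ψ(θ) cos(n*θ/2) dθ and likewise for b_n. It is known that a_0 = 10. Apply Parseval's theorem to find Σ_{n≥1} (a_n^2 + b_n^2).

Parseval: a_0^2/2 + Σ_{n≥1} (a_n^2+b_n^2) = (1/(2*pi)) ∫_{-2*pi}^{2*pi} ψ(θ)^2 dθ = 50 + 128*pi**2/3.
Subtract a_0^2/2 = 50: Σ (a_n^2+b_n^2) = 128*pi**2/3.

128*pi**2/3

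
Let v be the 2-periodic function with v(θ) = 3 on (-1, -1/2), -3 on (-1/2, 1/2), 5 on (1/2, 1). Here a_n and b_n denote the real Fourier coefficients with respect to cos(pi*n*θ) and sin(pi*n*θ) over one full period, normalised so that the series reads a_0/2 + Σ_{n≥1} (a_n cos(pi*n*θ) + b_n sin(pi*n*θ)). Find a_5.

a_5 = ∫_{-1}^{1} v(θ) cos(5*pi*θ) dθ.
Split the integral at the breakpoints.
Directly, an antiderivative of (3) cos(5*pi*θ) is 3*sin(5*pi*θ)/(5*pi); evaluating from -1 to -1/2: ∫_{-1}^{-1/2} (3) cos(5*pi*θ) dθ = (-3/(5*pi)) - (0) = -3/(5*pi).
Directly, an antiderivative of (-3) cos(5*pi*θ) is -3*sin(5*pi*θ)/(5*pi); evaluating from -1/2 to 1/2: ∫_{-1/2}^{1/2} (-3) cos(5*pi*θ) dθ = (-3/(5*pi)) - (3/(5*pi)) = -6/(5*pi).
Directly, an antiderivative of (5) cos(5*pi*θ) is sin(5*pi*θ)/pi; evaluating from 1/2 to 1: ∫_{1/2}^{1} (5) cos(5*pi*θ) dθ = (0) - (1/pi) = -1/pi.
Summing the pieces gives a_5 = -14/(5*pi).

-14/(5*pi)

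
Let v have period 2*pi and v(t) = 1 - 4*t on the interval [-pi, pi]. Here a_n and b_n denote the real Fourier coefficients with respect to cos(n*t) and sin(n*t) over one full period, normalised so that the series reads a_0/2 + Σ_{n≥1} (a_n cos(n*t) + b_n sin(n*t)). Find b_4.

b_4 = 1/pi ∫_{-pi}^{pi} v(t) sin(4*t) dt.
Integrating by parts (boundary term plus one more integral), an antiderivative of (1 - 4*t) sin(4*t) is t*cos(4*t) - sin(4*t)/4 - cos(4*t)/4; evaluating from -pi to pi: ∫_{-pi}^{pi} (1 - 4*t) sin(4*t) dt = (-1/4 + pi) - (-pi - 1/4) = 2*pi.
Hence b_4 = (1/pi)·(2*pi) = 2.

2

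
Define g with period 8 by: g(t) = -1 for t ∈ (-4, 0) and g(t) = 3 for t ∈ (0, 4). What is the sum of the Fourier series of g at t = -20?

1

t = -20 differs from t = -4 by -2 full period(s), and the series is 8-periodic.
At t = -4 the one-sided limits are g(-4^-) = 3 and g(-4^+) = -1.
By Dirichlet's theorem the series converges to their average, [(3) + (-1)]/2 = 1.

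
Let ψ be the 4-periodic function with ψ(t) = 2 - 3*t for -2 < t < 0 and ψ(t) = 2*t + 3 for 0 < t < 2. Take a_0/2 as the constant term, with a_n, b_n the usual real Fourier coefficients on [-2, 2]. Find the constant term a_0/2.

5

a_0 = 1/2 ∫_{-2}^{2} ψ(t) dt = 1/2 · (20) = 10.
So the constant term a_0/2 = 5.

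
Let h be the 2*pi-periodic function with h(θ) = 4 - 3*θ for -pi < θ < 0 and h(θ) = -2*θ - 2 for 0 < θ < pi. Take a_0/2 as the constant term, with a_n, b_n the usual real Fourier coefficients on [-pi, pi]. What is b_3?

b_3 = 1/pi ∫_{-pi}^{pi} h(θ) sin(3*θ) dθ.
Split the integral at the breakpoints.
Integrating by parts (boundary term plus one more integral), an antiderivative of (4 - 3*θ) sin(3*θ) is θ*cos(3*θ) - sin(3*θ)/3 - 4*cos(3*θ)/3; evaluating from -pi to 0: ∫_{-pi}^{0} (4 - 3*θ) sin(3*θ) dθ = (-4/3) - (4/3 + pi) = -pi - 8/3.
Integrating by parts (boundary term plus one more integral), an antiderivative of (-2*θ - 2) sin(3*θ) is 2*θ*cos(3*θ)/3 - 2*sin(3*θ)/9 + 2*cos(3*θ)/3; evaluating from 0 to pi: ∫_{0}^{pi} (-2*θ - 2) sin(3*θ) dθ = (-2*pi/3 - 2/3) - (2/3) = -2*pi/3 - 4/3.
Summing the pieces and multiplying by (1/pi) gives b_3 = -5/3 - 4/pi.

-5/3 - 4/pi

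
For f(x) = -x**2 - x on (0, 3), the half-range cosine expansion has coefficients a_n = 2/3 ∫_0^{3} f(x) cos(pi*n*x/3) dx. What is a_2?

-9/pi**2

a_2 = 2/3 ∫_0^{3} (-x**2 - x) cos(2*pi*x/3) dx.
Integrating by parts twice (tabular method), an antiderivative of (-x**2 - x) cos(2*pi*x/3) is -3*x**2*sin(2*pi*x/3)/(2*pi) - 3*x*sin(2*pi*x/3)/(2*pi) - 9*x*cos(2*pi*x/3)/(2*pi**2) + 27*sin(2*pi*x/3)/(4*pi**3) - 9*cos(2*pi*x/3)/(4*pi**2); evaluating from 0 to 3: ∫_{0}^{3} (-x**2 - x) cos(2*pi*x/3) dx = (-63/(4*pi**2)) - (-9/(4*pi**2)) = -27/(2*pi**2).
Hence a_2 = (2/3)·(-27/(2*pi**2)) = -9/pi**2.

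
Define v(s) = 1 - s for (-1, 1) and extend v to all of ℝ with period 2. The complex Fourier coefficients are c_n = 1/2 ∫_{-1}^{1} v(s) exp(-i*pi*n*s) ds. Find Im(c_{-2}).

1/(2*pi)

Since v is real-valued, Im(c_{-2}) = -1/2 ∫_{-1}^{1} v(s) sin(-2*pi*s) ds = b_{2}/2.
Integrating by parts (boundary term plus one more integral), an antiderivative of (1 - s) sin(-2*pi*s) is -s*cos(2*pi*s)/(2*pi) + sin(2*pi*s)/(4*pi**2) + cos(2*pi*s)/(2*pi); evaluating from -1 to 1: ∫_{-1}^{1} (1 - s) sin(-2*pi*s) ds = (0) - (1/pi) = -1/pi.
Hence Im(c_{-2}) = (-1/2)·(-1/pi) = 1/(2*pi).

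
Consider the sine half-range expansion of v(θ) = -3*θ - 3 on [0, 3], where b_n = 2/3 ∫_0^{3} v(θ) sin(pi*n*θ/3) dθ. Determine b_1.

b_1 = 2/3 ∫_0^{3} (-3*θ - 3) sin(pi*θ/3) dθ.
Integrating by parts (boundary term plus one more integral), an antiderivative of (-3*θ - 3) sin(pi*θ/3) is 9*θ*cos(pi*θ/3)/pi - 27*sin(pi*θ/3)/pi**2 + 9*cos(pi*θ/3)/pi; evaluating from 0 to 3: ∫_{0}^{3} (-3*θ - 3) sin(pi*θ/3) dθ = (-36/pi) - (9/pi) = -45/pi.
Hence b_1 = (2/3)·(-45/pi) = -30/pi.

-30/pi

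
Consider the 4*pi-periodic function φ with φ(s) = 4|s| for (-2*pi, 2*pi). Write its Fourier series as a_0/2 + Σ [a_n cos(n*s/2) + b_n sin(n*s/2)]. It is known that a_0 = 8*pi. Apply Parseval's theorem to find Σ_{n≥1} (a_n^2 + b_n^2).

Parseval: a_0^2/2 + Σ_{n≥1} (a_n^2+b_n^2) = (1/(2*pi)) ∫_{-2*pi}^{2*pi} φ(s)^2 ds = 128*pi**2/3.
Subtract a_0^2/2 = 32*pi**2: Σ (a_n^2+b_n^2) = 32*pi**2/3.

32*pi**2/3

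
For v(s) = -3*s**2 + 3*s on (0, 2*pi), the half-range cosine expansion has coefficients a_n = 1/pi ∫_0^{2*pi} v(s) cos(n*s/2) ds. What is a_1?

48 - 24/pi

a_1 = 1/pi ∫_0^{2*pi} (-3*s**2 + 3*s) cos(s/2) ds.
Integrating by parts twice (tabular method), an antiderivative of (-3*s**2 + 3*s) cos(s/2) is -6*s**2*sin(s/2) + 6*s*sin(s/2) - 24*s*cos(s/2) + 48*sin(s/2) + 12*cos(s/2); evaluating from 0 to 2*pi: ∫_{0}^{2*pi} (-3*s**2 + 3*s) cos(s/2) ds = (-12 + 48*pi) - (12) = -24 + 48*pi.
Hence a_1 = (1/pi)·(-24 + 48*pi) = 48 - 24/pi.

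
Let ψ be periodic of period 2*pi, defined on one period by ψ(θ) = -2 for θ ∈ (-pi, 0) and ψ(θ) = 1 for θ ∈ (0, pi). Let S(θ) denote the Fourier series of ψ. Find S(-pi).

-1/2

At θ = -pi the one-sided limits are ψ(-pi^-) = 1 and ψ(-pi^+) = -2.
By Dirichlet's theorem the series converges to their average, [(1) + (-2)]/2 = -1/2.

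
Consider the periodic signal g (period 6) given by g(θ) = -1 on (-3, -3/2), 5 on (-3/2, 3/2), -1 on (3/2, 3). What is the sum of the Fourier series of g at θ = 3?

g is continuous at θ = 3 with value -1, so the series converges to -1 there.

-1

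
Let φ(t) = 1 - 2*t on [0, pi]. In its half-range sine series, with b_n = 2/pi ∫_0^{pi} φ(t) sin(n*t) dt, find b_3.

b_3 = 2/pi ∫_0^{pi} (1 - 2*t) sin(3*t) dt.
Integrating by parts (boundary term plus one more integral), an antiderivative of (1 - 2*t) sin(3*t) is 2*t*cos(3*t)/3 - 2*sin(3*t)/9 - cos(3*t)/3; evaluating from 0 to pi: ∫_{0}^{pi} (1 - 2*t) sin(3*t) dt = (1/3 - 2*pi/3) - (-1/3) = 2/3 - 2*pi/3.
Hence b_3 = (2/pi)·(2/3 - 2*pi/3) = 4*(1 - pi)/(3*pi).

4*(1 - pi)/(3*pi)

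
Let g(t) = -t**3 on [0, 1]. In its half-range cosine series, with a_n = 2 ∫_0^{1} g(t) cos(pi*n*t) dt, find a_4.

a_4 = 2 ∫_0^{1} (-t**3) cos(4*pi*t) dt.
Integrating by parts three times (tabular method), an antiderivative of (-t**3) cos(4*pi*t) is -t**3*sin(4*pi*t)/(4*pi) - 3*t**2*cos(4*pi*t)/(16*pi**2) + 3*t*sin(4*pi*t)/(32*pi**3) + 3*cos(4*pi*t)/(128*pi**4); evaluating from 0 to 1: ∫_{0}^{1} (-t**3) cos(4*pi*t) dt = (3*(1 - 8*pi**2)/(128*pi**4)) - (3/(128*pi**4)) = -3/(16*pi**2).
Hence a_4 = 2·(-3/(16*pi**2)) = -3/(8*pi**2).

-3/(8*pi**2)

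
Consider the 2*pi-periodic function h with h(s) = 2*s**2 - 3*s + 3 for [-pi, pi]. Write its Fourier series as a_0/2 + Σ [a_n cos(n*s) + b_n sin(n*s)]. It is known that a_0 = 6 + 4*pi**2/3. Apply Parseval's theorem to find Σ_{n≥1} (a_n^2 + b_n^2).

Parseval: a_0^2/2 + Σ_{n≥1} (a_n^2+b_n^2) = 1/pi ∫_{-pi}^{pi} h(s)^2 ds = 18 + 14*pi**2 + 8*pi**4/5.
Subtract a_0^2/2 = 2*(9 + 2*pi**2)**2/9: Σ (a_n^2+b_n^2) = pi**2*(6 + 32*pi**2/45).

pi**2*(6 + 32*pi**2/45)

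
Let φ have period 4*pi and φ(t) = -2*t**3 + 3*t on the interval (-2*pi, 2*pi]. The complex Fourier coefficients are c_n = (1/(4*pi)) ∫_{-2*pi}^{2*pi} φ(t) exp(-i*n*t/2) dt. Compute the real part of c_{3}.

0

Since φ is real-valued, Re(c_{3}) = (1/(4*pi)) ∫_{-2*pi}^{2*pi} φ(t) cos(3*t/2) dt = a_{3}/2.
(φ is odd, so the integrand is odd over a symmetric interval and the integral vanishes.)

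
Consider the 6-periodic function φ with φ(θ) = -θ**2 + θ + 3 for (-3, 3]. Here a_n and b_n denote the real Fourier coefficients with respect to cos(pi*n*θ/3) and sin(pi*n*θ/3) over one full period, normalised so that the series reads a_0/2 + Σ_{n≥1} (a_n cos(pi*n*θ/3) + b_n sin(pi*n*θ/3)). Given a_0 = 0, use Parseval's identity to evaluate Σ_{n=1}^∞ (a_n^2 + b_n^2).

102/5

Parseval: a_0^2/2 + Σ_{n≥1} (a_n^2+b_n^2) = 1/3 ∫_{-3}^{3} φ(θ)^2 dθ = 102/5.
Subtract a_0^2/2 = 0: Σ (a_n^2+b_n^2) = 102/5.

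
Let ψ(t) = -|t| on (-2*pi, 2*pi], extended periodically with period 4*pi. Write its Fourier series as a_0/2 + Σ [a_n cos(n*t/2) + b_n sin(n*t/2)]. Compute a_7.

8/(49*pi)

a_7 = (1/(2*pi)) ∫_{-2*pi}^{2*pi} ψ(t) cos(7*t/2) dt.
ψ is even and cos(7*t/2) is even, so the integrand is even and a_7 = 1/pi ∫_0^{2*pi} ψ(t) cos(7*t/2) dt.
Integrating by parts (boundary term plus one more integral), an antiderivative of (-t) cos(7*t/2) is -2*t*sin(7*t/2)/7 - 4*cos(7*t/2)/49; evaluating from 0 to 2*pi: ∫_{0}^{2*pi} (-t) cos(7*t/2) dt = (4/49) - (-4/49) = 8/49.
Hence a_7 = (1/pi)·(8/49) = 8/(49*pi).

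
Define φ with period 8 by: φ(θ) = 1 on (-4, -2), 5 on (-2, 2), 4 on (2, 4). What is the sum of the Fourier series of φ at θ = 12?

θ = 12 differs from θ = 4 by 1 full period(s), and the series is 8-periodic.
At θ = 4 the one-sided limits are φ(4^-) = 4 and φ(4^+) = 1.
By Dirichlet's theorem the series converges to their average, [(4) + (1)]/2 = 5/2.

5/2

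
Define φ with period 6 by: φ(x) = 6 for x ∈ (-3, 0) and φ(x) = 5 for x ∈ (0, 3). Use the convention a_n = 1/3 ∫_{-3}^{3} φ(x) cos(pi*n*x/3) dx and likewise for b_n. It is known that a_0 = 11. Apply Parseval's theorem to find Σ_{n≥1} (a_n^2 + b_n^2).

Parseval: a_0^2/2 + Σ_{n≥1} (a_n^2+b_n^2) = 1/3 ∫_{-3}^{3} φ(x)^2 dx = 61.
Subtract a_0^2/2 = 121/2: Σ (a_n^2+b_n^2) = 1/2.

1/2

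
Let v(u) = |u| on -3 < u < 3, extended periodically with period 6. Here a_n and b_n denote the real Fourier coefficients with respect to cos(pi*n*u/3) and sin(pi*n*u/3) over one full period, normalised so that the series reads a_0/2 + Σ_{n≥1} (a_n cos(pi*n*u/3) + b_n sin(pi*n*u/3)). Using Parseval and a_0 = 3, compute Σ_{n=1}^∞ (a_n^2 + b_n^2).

3/2

Parseval: a_0^2/2 + Σ_{n≥1} (a_n^2+b_n^2) = 1/3 ∫_{-3}^{3} v(u)^2 du = 6.
Subtract a_0^2/2 = 9/2: Σ (a_n^2+b_n^2) = 3/2.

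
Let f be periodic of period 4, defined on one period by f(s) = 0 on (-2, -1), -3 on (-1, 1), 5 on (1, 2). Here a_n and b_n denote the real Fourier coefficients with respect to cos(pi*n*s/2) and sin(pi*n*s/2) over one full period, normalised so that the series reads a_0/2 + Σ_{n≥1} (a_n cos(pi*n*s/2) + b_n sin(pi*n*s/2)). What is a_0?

-1/2

a_0 = 1/2 ∫_{-2}^{2} f(s) ds = 1/2 · (-1) = -1/2.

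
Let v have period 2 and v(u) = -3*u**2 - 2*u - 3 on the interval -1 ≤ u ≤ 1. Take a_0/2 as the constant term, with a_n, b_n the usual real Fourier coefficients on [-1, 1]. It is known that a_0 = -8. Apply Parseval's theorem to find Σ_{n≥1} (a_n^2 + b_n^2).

64/15

Parseval: a_0^2/2 + Σ_{n≥1} (a_n^2+b_n^2) = ∫_{-1}^{1} v(u)^2 du = 544/15.
Subtract a_0^2/2 = 32: Σ (a_n^2+b_n^2) = 64/15.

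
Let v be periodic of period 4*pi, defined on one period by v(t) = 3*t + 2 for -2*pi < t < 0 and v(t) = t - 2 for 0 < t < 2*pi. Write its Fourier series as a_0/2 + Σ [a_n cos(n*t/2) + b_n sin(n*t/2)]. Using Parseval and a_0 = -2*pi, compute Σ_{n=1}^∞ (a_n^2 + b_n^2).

Parseval: a_0^2/2 + Σ_{n≥1} (a_n^2+b_n^2) = (1/(2*pi)) ∫_{-2*pi}^{2*pi} v(t)^2 dt = -16*pi + 8 + 40*pi**2/3.
Subtract a_0^2/2 = 2*pi**2: Σ (a_n^2+b_n^2) = -16*pi + 8 + 34*pi**2/3.

-16*pi + 8 + 34*pi**2/3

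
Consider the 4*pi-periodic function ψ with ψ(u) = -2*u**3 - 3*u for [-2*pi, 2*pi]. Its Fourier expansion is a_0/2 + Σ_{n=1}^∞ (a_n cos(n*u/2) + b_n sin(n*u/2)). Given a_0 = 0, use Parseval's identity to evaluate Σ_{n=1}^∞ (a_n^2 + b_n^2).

Parseval: a_0^2/2 + Σ_{n≥1} (a_n^2+b_n^2) = (1/(2*pi)) ∫_{-2*pi}^{2*pi} ψ(u)^2 du = 8*pi**2*(105 + 336*pi**2 + 320*pi**4)/35.
Subtract a_0^2/2 = 0: Σ (a_n^2+b_n^2) = 8*pi**2*(105 + 336*pi**2 + 320*pi**4)/35.

8*pi**2*(105 + 336*pi**2 + 320*pi**4)/35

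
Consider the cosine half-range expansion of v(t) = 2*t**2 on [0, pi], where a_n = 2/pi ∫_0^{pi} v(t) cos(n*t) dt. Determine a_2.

a_2 = 2/pi ∫_0^{pi} (2*t**2) cos(2*t) dt.
Integrating by parts twice (tabular method), an antiderivative of (2*t**2) cos(2*t) is t**2*sin(2*t) + t*cos(2*t) - sin(2*t)/2; evaluating from 0 to pi: ∫_{0}^{pi} (2*t**2) cos(2*t) dt = (pi) - (0) = pi.
Hence a_2 = (2/pi)·(pi) = 2.

2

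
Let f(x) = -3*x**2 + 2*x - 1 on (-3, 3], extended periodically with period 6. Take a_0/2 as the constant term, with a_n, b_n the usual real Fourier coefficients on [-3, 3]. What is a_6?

a_6 = 1/3 ∫_{-3}^{3} f(x) cos(2*pi*x) dx.
Integrating by parts twice (tabular method), an antiderivative of (-3*x**2 + 2*x - 1) cos(2*pi*x) is -3*x**2*sin(2*pi*x)/(2*pi) + x*sin(2*pi*x)/pi - 3*x*cos(2*pi*x)/(2*pi**2) - sin(2*pi*x)/(2*pi) + 3*sin(2*pi*x)/(4*pi**3) + cos(2*pi*x)/(2*pi**2); evaluating from -3 to 3: ∫_{-3}^{3} (-3*x**2 + 2*x - 1) cos(2*pi*x) dx = (-4/pi**2) - (5/pi**2) = -9/pi**2.
Hence a_6 = (1/3)·(-9/pi**2) = -3/pi**2.

-3/pi**2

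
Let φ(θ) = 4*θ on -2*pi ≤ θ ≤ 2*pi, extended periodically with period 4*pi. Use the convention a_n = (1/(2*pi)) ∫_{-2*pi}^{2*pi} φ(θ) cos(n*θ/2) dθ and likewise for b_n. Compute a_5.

a_5 = (1/(2*pi)) ∫_{-2*pi}^{2*pi} φ(θ) cos(5*θ/2) dθ.
φ is odd and cos(5*θ/2) is even, so the integrand is odd over a symmetric interval and the integral vanishes.

0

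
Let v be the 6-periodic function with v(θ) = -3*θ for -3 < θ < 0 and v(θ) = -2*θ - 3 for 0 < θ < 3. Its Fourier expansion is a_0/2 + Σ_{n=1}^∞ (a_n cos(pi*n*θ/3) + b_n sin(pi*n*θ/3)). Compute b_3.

-7/pi

b_3 = 1/3 ∫_{-3}^{3} v(θ) sin(pi*θ) dθ.
Split the integral at the breakpoints.
Integrating by parts (boundary term plus one more integral), an antiderivative of (-3*θ) sin(pi*θ) is 3*θ*cos(pi*θ)/pi - 3*sin(pi*θ)/pi**2; evaluating from -3 to 0: ∫_{-3}^{0} (-3*θ) sin(pi*θ) dθ = (0) - (9/pi) = -9/pi.
Integrating by parts (boundary term plus one more integral), an antiderivative of (-2*θ - 3) sin(pi*θ) is 2*θ*cos(pi*θ)/pi - 2*sin(pi*θ)/pi**2 + 3*cos(pi*θ)/pi; evaluating from 0 to 3: ∫_{0}^{3} (-2*θ - 3) sin(pi*θ) dθ = (-9/pi) - (3/pi) = -12/pi.
Summing the pieces and multiplying by (1/3) gives b_3 = -7/pi.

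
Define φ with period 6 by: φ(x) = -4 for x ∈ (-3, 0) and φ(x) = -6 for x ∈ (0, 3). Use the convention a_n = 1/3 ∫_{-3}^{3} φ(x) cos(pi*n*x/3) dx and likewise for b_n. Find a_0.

-10

a_0 = 1/3 ∫_{-3}^{3} φ(x) dx = 1/3 · (-30) = -10.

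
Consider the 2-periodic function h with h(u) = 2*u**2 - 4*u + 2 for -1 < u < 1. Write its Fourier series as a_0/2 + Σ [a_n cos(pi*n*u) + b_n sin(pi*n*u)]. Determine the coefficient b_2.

b_2 = ∫_{-1}^{1} h(u) sin(2*pi*u) du.
Integrating by parts twice (tabular method), an antiderivative of (2*u**2 - 4*u + 2) sin(2*pi*u) is -u**2*cos(2*pi*u)/pi + u*sin(2*pi*u)/pi**2 + 2*u*cos(2*pi*u)/pi - sin(2*pi*u)/pi**2 - cos(2*pi*u)/pi + cos(2*pi*u)/(2*pi**3); evaluating from -1 to 1: ∫_{-1}^{1} (2*u**2 - 4*u + 2) sin(2*pi*u) du = (1/(2*pi**3)) - (-4/pi + 1/(2*pi**3)) = 4/pi.
Hence b_2 = 4/pi.

4/pi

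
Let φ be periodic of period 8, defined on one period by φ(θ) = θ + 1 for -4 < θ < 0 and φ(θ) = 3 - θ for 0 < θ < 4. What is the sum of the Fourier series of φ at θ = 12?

θ = 12 differs from θ = 4 by 1 full period(s), and the series is 8-periodic.
At θ = 4 the one-sided limits are φ(4^-) = -1 and φ(4^+) = -3.
By Dirichlet's theorem the series converges to their average, [(-1) + (-3)]/2 = -2.

-2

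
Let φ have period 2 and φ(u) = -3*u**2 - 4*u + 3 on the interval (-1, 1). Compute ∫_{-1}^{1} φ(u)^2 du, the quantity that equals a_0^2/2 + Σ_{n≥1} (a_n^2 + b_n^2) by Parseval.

∫_{-1}^{1} φ(u)^2 du = 304/15.

304/15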